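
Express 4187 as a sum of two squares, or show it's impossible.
Not possible

Factorization: 4187 = 53 × 79
By Fermat: n is sum of two squares iff every prime p ≡ 3 (mod 4) appears to even power.
Prime(s) ≡ 3 (mod 4) with odd exponent: [(79, 1)]
Therefore 4187 cannot be expressed as a² + b².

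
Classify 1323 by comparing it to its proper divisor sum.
deficient

Proper divisors of 1323: sum = 1 + 3 + 7 + 9 + 21 + 27 + 49 + 63 + 147 + 189 + 441 = 957
Since 957 < 1323, 1323 is deficient.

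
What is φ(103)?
102

103 = 103
φ(n) = n × ∏(1 - 1/p) for each prime p dividing n
φ(103) = 103 × (1 - 1/103) = 102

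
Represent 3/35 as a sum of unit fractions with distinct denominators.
1/12 + 1/420

Greedy algorithm:
3/35: ceiling(35/3) = 12, use 1/12
1/420: ceiling(420/1) = 420, use 1/420
Result: 3/35 = 1/12 + 1/420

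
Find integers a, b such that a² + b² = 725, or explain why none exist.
7² + 26² (a=7, b=26)

Factorization: 725 = 5^2 × 29
By Fermat: n is sum of two squares iff every prime p ≡ 3 (mod 4) appears to even power.
All primes ≡ 3 (mod 4) appear to even power.
Search a = 0, 1, 2, … for 725 - a² a perfect square: first hit at a = 7: 725 - 49 = 676 = 26².
725 = 7² + 26² = 49 + 676 ✓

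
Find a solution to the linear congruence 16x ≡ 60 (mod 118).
x ≡ 48 (mod 59)

gcd(16, 118) = 2, which divides 60, so solutions exist.
Divide through by 2: 8x ≡ 30 (mod 59).
Find 8^(-1) mod 59 by the extended Euclidean algorithm:
59 = 7 × 8 + 3  ⟹  3 = (1)·59 + (-7)·8
8 = 2 × 3 + 2  ⟹  2 = (-2)·59 + (15)·8
3 = 1 × 2 + 1  ⟹  1 = (3)·59 + (-22)·8
So (-22)·8 ≡ 1 (mod 59), i.e. 8^(-1) ≡ -22 ≡ 37 (mod 59).
x ≡ 37 × 30 = 1110 ≡ 48 (mod 59).
Check: 16 × 48 = 768 ≡ 60 (mod 118).
x ≡ 48 (mod 59), giving 2 solutions mod 118.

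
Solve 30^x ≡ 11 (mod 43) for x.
18

Baby-step giant-step with step n = ⌈√43⌉ = 7.
Baby steps 30^j mod 43 (j:value) for j=0..6: 0:1, 1:30, 2:40, 3:39, 4:9, 5:12, 6:16.
Giant-step multiplier: 30^(-7) ≡ 30^(42-7) = 30^35 ≡ 37 (mod 43).
Giant steps γ_i = 11·37^i mod 43: γ_0=11, γ_1=20, γ_2=9 (in table at j=4).
x = i·n + j = 2·7 + 4 = 18.
Check: 30^18 ≡ 11 (mod 43).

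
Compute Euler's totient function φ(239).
238

239 = 239
φ(n) = n × ∏(1 - 1/p) for each prime p dividing n
φ(239) = 239 × (1 - 1/239) = 238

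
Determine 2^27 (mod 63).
8

Repeated squaring. Binary of 27 = 11011.
2^1 ≡ 2 (mod 63); 2^2 ≡ 4 (mod 63); 2^4 ≡ 16 (mod 63); 2^8 ≡ 4 (mod 63); 2^16 ≡ 16 (mod 63)
2^27 = 2^1 × 2^2 × 2^8 × 2^16 ≡ 8 (mod 63)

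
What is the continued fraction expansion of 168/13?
[12; 1, 12]

Euclidean algorithm steps:
168 = 12 × 13 + 12
13 = 1 × 12 + 1
12 = 12 × 1 + 0
Continued fraction: [12; 1, 12]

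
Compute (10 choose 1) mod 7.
3

Using Lucas' theorem:
Write n=10 and k=1 in base 7:
n in base 7: [1, 3]
k in base 7: [0, 1]
C(10,1) mod 7 = ∏ C(n_i, k_i) mod 7
Digit binomials (mod 7): C(1,0) = 1; C(3,1) = 3
Product: 1 × 3 = 3 ≡ 3 (mod 7)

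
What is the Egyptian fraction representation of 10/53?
1/6 + 1/46 + 1/3657

Greedy algorithm:
10/53: ceiling(53/10) = 6, use 1/6
7/318: ceiling(318/7) = 46, use 1/46
1/3657: ceiling(3657/1) = 3657, use 1/3657
Result: 10/53 = 1/6 + 1/46 + 1/3657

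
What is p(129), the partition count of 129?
4835271870

p(n) counts ways to write n as a sum of positive integers (order ignored).
Euler's pentagonal recurrence: p(k) = p(k-1) + p(k-2) - p(k-5) - p(k-7) + p(k-12) + p(k-15) - ... (offsets j(3j∓1)/2, signs ++--, p(0)=1, p(<0)=0).
DP table for k = 0..128: p(0)=1, p(1)=1, p(2)=2, p(3)=3, p(4)=5, p(5)=7, p(6)=11, p(7)=15, p(8)=22, p(9)=30, p(10)=42, p(11)=56, p(12)=77, p(13)=101, p(14)=135, p(15)=176, p(16)=231, p(17)=297, p(18)=385, p(19)=490, p(20)=627, p(21)=792, p(22)=1002, p(23)=1255, p(24)=1575, p(25)=1958, p(26)=2436, p(27)=3010, p(28)=3718, p(29)=4565, p(30)=5604, p(31)=6842, p(32)=8349, p(33)=10143, p(34)=12310, p(35)=14883, p(36)=17977, p(37)=21637, p(38)=26015, p(39)=31185, p(40)=37338, p(41)=44583, p(42)=53174, p(43)=63261, p(44)=75175, p(45)=89134, p(46)=105558, p(47)=124754, p(48)=147273, p(49)=173525, p(50)=204226, p(51)=239943, p(52)=281589, p(53)=329931, p(54)=386155, p(55)=451276, p(56)=526823, p(57)=614154, p(58)=715220, p(59)=831820, p(60)=966467, p(61)=1121505, p(62)=1300156, p(63)=1505499, p(64)=1741630, p(65)=2012558, p(66)=2323520, p(67)=2679689, p(68)=3087735, p(69)=3554345, p(70)=4087968, p(71)=4697205, p(72)=5392783, p(73)=6185689, p(74)=7089500, p(75)=8118264, p(76)=9289091, p(77)=10619863, p(78)=12132164, p(79)=13848650, p(80)=15796476, p(81)=18004327, p(82)=20506255, p(83)=23338469, p(84)=26543660, p(85)=30167357, p(86)=34262962, p(87)=38887673, p(88)=44108109, p(89)=49995925, p(90)=56634173, p(91)=64112359, p(92)=72533807, p(93)=82010177, p(94)=92669720, p(95)=104651419, p(96)=118114304, p(97)=133230930, p(98)=150198136, p(99)=169229875, p(100)=190569292, p(101)=214481126, p(102)=241265379, p(103)=271248950, p(104)=304801365, p(105)=342325709, p(106)=384276336, p(107)=431149389, p(108)=483502844, p(109)=541946240, p(110)=607163746, p(111)=679903203, p(112)=761002156, p(113)=851376628, p(114)=952050665, p(115)=1064144451, p(116)=1188908248, p(117)=1327710076, p(118)=1482074143, p(119)=1653668665, p(120)=1844349560, p(121)=2056148051, p(122)=2291320912, p(123)=2552338241, p(124)=2841940500, p(125)=3163127352, p(126)=3519222692, p(127)=3913864295, p(128)=4351078600.
Final step: p(129) = p(128) + p(127) - p(124) - p(122) + p(117) + p(114) - p(107) - p(103) + p(94) + p(89) - p(78) - p(72) + p(59) + p(52) - p(37) - p(29) + p(12) + p(3)
= 4351078600 + 3913864295 - 2841940500 - 2291320912 + 1327710076 + 952050665 - 431149389 - 271248950 + 92669720 + 49995925 - 12132164 - 5392783 + 831820 + 281589 - 21637 - 4565 + 77 + 3
= 4835271870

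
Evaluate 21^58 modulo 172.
97

Repeated squaring. Binary of 58 = 111010.
21^1 ≡ 21 (mod 172); 21^2 ≡ 97 (mod 172); 21^4 ≡ 121 (mod 172); 21^8 ≡ 21 (mod 172); 21^16 ≡ 97 (mod 172); 21^32 ≡ 121 (mod 172)
21^58 = 21^2 × 21^8 × 21^16 × 21^32 ≡ 97 (mod 172)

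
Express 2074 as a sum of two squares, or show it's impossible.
7² + 45² (a=7, b=45)

Factorization: 2074 = 2 × 17 × 61
By Fermat: n is sum of two squares iff every prime p ≡ 3 (mod 4) appears to even power.
All primes ≡ 3 (mod 4) appear to even power.
Search a = 0, 1, 2, … for 2074 - a² a perfect square: first hit at a = 7: 2074 - 49 = 2025 = 45².
2074 = 7² + 45² = 49 + 2025 ✓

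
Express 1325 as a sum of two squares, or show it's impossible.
10² + 35² (a=10, b=35)

Factorization: 1325 = 5^2 × 53
By Fermat: n is sum of two squares iff every prime p ≡ 3 (mod 4) appears to even power.
All primes ≡ 3 (mod 4) appear to even power.
Search a = 0, 1, 2, … for 1325 - a² a perfect square: first hit at a = 10: 1325 - 100 = 1225 = 35².
1325 = 10² + 35² = 100 + 1225 ✓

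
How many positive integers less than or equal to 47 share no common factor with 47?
46

47 = 47
φ(n) = n × ∏(1 - 1/p) for each prime p dividing n
φ(47) = 47 × (1 - 1/47) = 46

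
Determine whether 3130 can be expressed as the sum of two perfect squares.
23² + 51² (a=23, b=51)

Factorization: 3130 = 2 × 5 × 313
By Fermat: n is sum of two squares iff every prime p ≡ 3 (mod 4) appears to even power.
All primes ≡ 3 (mod 4) appear to even power.
Search a = 0, 1, 2, … for 3130 - a² a perfect square: first hit at a = 23: 3130 - 529 = 2601 = 51².
3130 = 23² + 51² = 529 + 2601 ✓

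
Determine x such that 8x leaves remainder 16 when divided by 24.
x ≡ 2 (mod 3)

gcd(8, 24) = 8, which divides 16, so solutions exist.
Divide through by 8: x ≡ 2 (mod 3).
The coefficient of x is now 1, so x ≡ 2 (mod 3).
Check: 8 × 2 = 16 ≡ 16 (mod 24).
x ≡ 2 (mod 3), giving 8 solutions mod 24.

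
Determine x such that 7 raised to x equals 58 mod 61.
24

Baby-step giant-step with step n = ⌈√61⌉ = 8.
Baby steps 7^j mod 61 (j:value) for j=0..7: 0:1, 1:7, 2:49, 3:38, 4:22, 5:32, 6:41, 7:43.
Giant-step multiplier: 7^(-8) ≡ 7^(60-8) = 7^52 ≡ 15 (mod 61).
Giant steps γ_i = 58·15^i mod 61: γ_0=58, γ_1=16, γ_2=57, γ_3=1 (in table at j=0).
x = i·n + j = 3·8 + 0 = 24.
Check: 7^24 ≡ 58 (mod 61).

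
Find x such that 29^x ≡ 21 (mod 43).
6

Baby-step giant-step with step n = ⌈√43⌉ = 7.
Baby steps 29^j mod 43 (j:value) for j=0..6: 0:1, 1:29, 2:24, 3:8, 4:17, 5:20, 6:21.
h = 21 is already in the table at j=6, so x = 6.
Check: 29^6 ≡ 21 (mod 43).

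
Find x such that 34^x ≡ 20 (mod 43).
29

Baby-step giant-step with step n = ⌈√43⌉ = 7.
Baby steps 34^j mod 43 (j:value) for j=0..6: 0:1, 1:34, 2:38, 3:2, 4:25, 5:33, 6:4.
Giant-step multiplier: 34^(-7) ≡ 34^(42-7) = 34^35 ≡ 37 (mod 43).
Giant steps γ_i = 20·37^i mod 43: γ_0=20, γ_1=9, γ_2=32, γ_3=23, γ_4=34 (in table at j=1).
x = i·n + j = 4·7 + 1 = 29.
Check: 34^29 ≡ 20 (mod 43).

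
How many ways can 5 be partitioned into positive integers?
7

p(n) counts ways to write n as a sum of positive integers (order ignored).
Examples: 5; 4 + 1; 3 + 2; 3 + 1 + 1; 2 + 2 + 1; ... (7 total)
p(5) = 7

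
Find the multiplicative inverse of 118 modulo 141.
49

gcd(118, 141) = 1, so the inverse exists.
Extended Euclidean algorithm on (141, 118):
141 = 1 × 118 + 23  ⟹  23 = (1)·141 + (-1)·118
118 = 5 × 23 + 3  ⟹  3 = (-5)·141 + (6)·118
23 = 7 × 3 + 2  ⟹  2 = (36)·141 + (-43)·118
3 = 1 × 2 + 1  ⟹  1 = (-41)·141 + (49)·118
So (49)·118 ≡ 1 (mod 141), i.e. 118^(-1) ≡ 49 (mod 141).
Check: 118 × 49 = 5782 ≡ 1 (mod 141)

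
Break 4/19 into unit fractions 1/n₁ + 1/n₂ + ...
1/5 + 1/95

Greedy algorithm:
4/19: ceiling(19/4) = 5, use 1/5
1/95: ceiling(95/1) = 95, use 1/95
Result: 4/19 = 1/5 + 1/95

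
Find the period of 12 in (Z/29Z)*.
4

29 is prime, so ord(12) divides φ(29) = 28.
Divisors of 28: 1, 2, 4, 7, 14, 28.
Repeated squaring: 12^1 ≡ 12, 12^2 ≡ 28, 12^4 ≡ 1, 12^8 ≡ 1, 12^16 ≡ 1 (mod 29).
Test 12^d mod 29 for each divisor d in increasing order:
12^1 ≡ 12
12^2 ≡ 28
12^4 ≡ 1  ← first divisor giving 1
The order is 4.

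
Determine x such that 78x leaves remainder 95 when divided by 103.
x ≡ 58 (mod 103)

gcd(78, 103) = 1, which divides 95, so solutions exist.
Find 78^(-1) mod 103 by the extended Euclidean algorithm:
103 = 1 × 78 + 25  ⟹  25 = (1)·103 + (-1)·78
78 = 3 × 25 + 3  ⟹  3 = (-3)·103 + (4)·78
25 = 8 × 3 + 1  ⟹  1 = (25)·103 + (-33)·78
So (-33)·78 ≡ 1 (mod 103), i.e. 78^(-1) ≡ -33 ≡ 70 (mod 103).
x ≡ 70 × 95 = 6650 ≡ 58 (mod 103).
Check: 78 × 58 = 4524 ≡ 95 (mod 103).
Unique solution: x ≡ 58 (mod 103)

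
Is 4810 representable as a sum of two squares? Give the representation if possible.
7² + 69² (a=7, b=69)

Factorization: 4810 = 2 × 5 × 13 × 37
By Fermat: n is sum of two squares iff every prime p ≡ 3 (mod 4) appears to even power.
All primes ≡ 3 (mod 4) appear to even power.
Search a = 0, 1, 2, … for 4810 - a² a perfect square: first hit at a = 7: 4810 - 49 = 4761 = 69².
4810 = 7² + 69² = 49 + 4761 ✓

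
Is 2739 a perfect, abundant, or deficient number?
deficient

Proper divisors of 2739: sum = 1 + 3 + 11 + 33 + 83 + 249 + 913 = 1293
Since 1293 < 2739, 2739 is deficient.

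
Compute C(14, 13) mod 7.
0

Using Lucas' theorem:
Write n=14 and k=13 in base 7:
n in base 7: [2, 0]
k in base 7: [1, 6]
C(14,13) mod 7 = ∏ C(n_i, k_i) mod 7
Digit binomials (mod 7): C(2,1) = 2; C(0,6) = 0 (k_i > n_i)
Product: 2 × 0 = 0 ≡ 0 (mod 7)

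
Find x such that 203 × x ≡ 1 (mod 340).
67

gcd(203, 340) = 1, so the inverse exists.
Extended Euclidean algorithm on (340, 203):
340 = 1 × 203 + 137  ⟹  137 = (1)·340 + (-1)·203
203 = 1 × 137 + 66  ⟹  66 = (-1)·340 + (2)·203
137 = 2 × 66 + 5  ⟹  5 = (3)·340 + (-5)·203
66 = 13 × 5 + 1  ⟹  1 = (-40)·340 + (67)·203
So (67)·203 ≡ 1 (mod 340), i.e. 203^(-1) ≡ 67 (mod 340).
Check: 203 × 67 = 13601 ≡ 1 (mod 340)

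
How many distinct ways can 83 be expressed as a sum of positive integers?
23338469

p(n) counts ways to write n as a sum of positive integers (order ignored).
Euler's pentagonal recurrence: p(k) = p(k-1) + p(k-2) - p(k-5) - p(k-7) + p(k-12) + p(k-15) - ... (offsets j(3j∓1)/2, signs ++--, p(0)=1, p(<0)=0).
DP table for k = 0..82: p(0)=1, p(1)=1, p(2)=2, p(3)=3, p(4)=5, p(5)=7, p(6)=11, p(7)=15, p(8)=22, p(9)=30, p(10)=42, p(11)=56, p(12)=77, p(13)=101, p(14)=135, p(15)=176, p(16)=231, p(17)=297, p(18)=385, p(19)=490, p(20)=627, p(21)=792, p(22)=1002, p(23)=1255, p(24)=1575, p(25)=1958, p(26)=2436, p(27)=3010, p(28)=3718, p(29)=4565, p(30)=5604, p(31)=6842, p(32)=8349, p(33)=10143, p(34)=12310, p(35)=14883, p(36)=17977, p(37)=21637, p(38)=26015, p(39)=31185, p(40)=37338, p(41)=44583, p(42)=53174, p(43)=63261, p(44)=75175, p(45)=89134, p(46)=105558, p(47)=124754, p(48)=147273, p(49)=173525, p(50)=204226, p(51)=239943, p(52)=281589, p(53)=329931, p(54)=386155, p(55)=451276, p(56)=526823, p(57)=614154, p(58)=715220, p(59)=831820, p(60)=966467, p(61)=1121505, p(62)=1300156, p(63)=1505499, p(64)=1741630, p(65)=2012558, p(66)=2323520, p(67)=2679689, p(68)=3087735, p(69)=3554345, p(70)=4087968, p(71)=4697205, p(72)=5392783, p(73)=6185689, p(74)=7089500, p(75)=8118264, p(76)=9289091, p(77)=10619863, p(78)=12132164, p(79)=13848650, p(80)=15796476, p(81)=18004327, p(82)=20506255.
Final step: p(83) = p(82) + p(81) - p(78) - p(76) + p(71) + p(68) - p(61) - p(57) + p(48) + p(43) - p(32) - p(26) + p(13) + p(6)
= 20506255 + 18004327 - 12132164 - 9289091 + 4697205 + 3087735 - 1121505 - 614154 + 147273 + 63261 - 8349 - 2436 + 101 + 11
= 23338469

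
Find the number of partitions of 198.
3345365983698

p(n) counts ways to write n as a sum of positive integers (order ignored).
Euler's pentagonal recurrence: p(k) = p(k-1) + p(k-2) - p(k-5) - p(k-7) + p(k-12) + p(k-15) - ... (offsets j(3j∓1)/2, signs ++--, p(0)=1, p(<0)=0).
DP table for k = 0..197: p(0)=1, p(1)=1, p(2)=2, p(3)=3, p(4)=5, p(5)=7, p(6)=11, p(7)=15, p(8)=22, p(9)=30, p(10)=42, p(11)=56, p(12)=77, p(13)=101, p(14)=135, p(15)=176, p(16)=231, p(17)=297, p(18)=385, p(19)=490, p(20)=627, p(21)=792, p(22)=1002, p(23)=1255, p(24)=1575, p(25)=1958, p(26)=2436, p(27)=3010, p(28)=3718, p(29)=4565, p(30)=5604, p(31)=6842, p(32)=8349, p(33)=10143, p(34)=12310, p(35)=14883, p(36)=17977, p(37)=21637, p(38)=26015, p(39)=31185, p(40)=37338, p(41)=44583, p(42)=53174, p(43)=63261, p(44)=75175, p(45)=89134, p(46)=105558, p(47)=124754, p(48)=147273, p(49)=173525, p(50)=204226, p(51)=239943, p(52)=281589, p(53)=329931, p(54)=386155, p(55)=451276, p(56)=526823, p(57)=614154, p(58)=715220, p(59)=831820, p(60)=966467, p(61)=1121505, p(62)=1300156, p(63)=1505499, p(64)=1741630, p(65)=2012558, p(66)=2323520, p(67)=2679689, p(68)=3087735, p(69)=3554345, p(70)=4087968, p(71)=4697205, p(72)=5392783, p(73)=6185689, p(74)=7089500, p(75)=8118264, p(76)=9289091, p(77)=10619863, p(78)=12132164, p(79)=13848650, p(80)=15796476, p(81)=18004327, p(82)=20506255, p(83)=23338469, p(84)=26543660, p(85)=30167357, p(86)=34262962, p(87)=38887673, p(88)=44108109, p(89)=49995925, p(90)=56634173, p(91)=64112359, p(92)=72533807, p(93)=82010177, p(94)=92669720, p(95)=104651419, p(96)=118114304, p(97)=133230930, p(98)=150198136, p(99)=169229875, p(100)=190569292, p(101)=214481126, p(102)=241265379, p(103)=271248950, p(104)=304801365, p(105)=342325709, p(106)=384276336, p(107)=431149389, p(108)=483502844, p(109)=541946240, p(110)=607163746, p(111)=679903203, p(112)=761002156, p(113)=851376628, p(114)=952050665, p(115)=1064144451, p(116)=1188908248, p(117)=1327710076, p(118)=1482074143, p(119)=1653668665, p(120)=1844349560, p(121)=2056148051, p(122)=2291320912, p(123)=2552338241, p(124)=2841940500, p(125)=3163127352, p(126)=3519222692, p(127)=3913864295, p(128)=4351078600, p(129)=4835271870, p(130)=5371315400, p(131)=5964539504, p(132)=6620830889, p(133)=7346629512, p(134)=8149040695, p(135)=9035836076, p(136)=10015581680, p(137)=11097645016, p(138)=12292341831, p(139)=13610949895, p(140)=15065878135, p(141)=16670689208, p(142)=18440293320, p(143)=20390982757, p(144)=22540654445, p(145)=24908858009, p(146)=27517052599, p(147)=30388671978, p(148)=33549419497, p(149)=37027355200, p(150)=40853235313, p(151)=45060624582, p(152)=49686288421, p(153)=54770336324, p(154)=60356673280, p(155)=66493182097, p(156)=73232243759, p(157)=80630964769, p(158)=88751778802, p(159)=97662728555, p(160)=107438159466, p(161)=118159068427, p(162)=129913904637, p(163)=142798995930, p(164)=156919475295, p(165)=172389800255, p(166)=189334822579, p(167)=207890420102, p(168)=228204732751, p(169)=250438925115, p(170)=274768617130, p(171)=301384802048, p(172)=330495499613, p(173)=362326859895, p(174)=397125074750, p(175)=435157697830, p(176)=476715857290, p(177)=522115831195, p(178)=571701605655, p(179)=625846753120, p(180)=684957390936, p(181)=749474411781, p(182)=819876908323, p(183)=896684817527, p(184)=980462880430, p(185)=1071823774337, p(186)=1171432692373, p(187)=1280011042268, p(188)=1398341745571, p(189)=1527273599625, p(190)=1667727404093, p(191)=1820701100652, p(192)=1987276856363, p(193)=2168627105469, p(194)=2366022741845, p(195)=2580840212973, p(196)=2814570987591, p(197)=3068829878530.
Final step: p(198) = p(197) + p(196) - p(193) - p(191) + p(186) + p(183) - p(176) - p(172) + p(163) + p(158) - p(147) - p(141) + p(128) + p(121) - p(106) - p(98) + p(81) + p(72) - p(53) - p(43) + p(22) + p(11)
= 3068829878530 + 2814570987591 - 2168627105469 - 1820701100652 + 1171432692373 + 896684817527 - 476715857290 - 330495499613 + 142798995930 + 88751778802 - 30388671978 - 16670689208 + 4351078600 + 2056148051 - 384276336 - 150198136 + 18004327 + 5392783 - 329931 - 63261 + 1002 + 56
= 3345365983698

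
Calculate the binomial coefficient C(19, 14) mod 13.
6

Using Lucas' theorem:
Write n=19 and k=14 in base 13:
n in base 13: [1, 6]
k in base 13: [1, 1]
C(19,14) mod 13 = ∏ C(n_i, k_i) mod 13
Digit binomials (mod 13): C(1,1) = 1; C(6,1) = 6
Product: 1 × 6 = 6 ≡ 6 (mod 13)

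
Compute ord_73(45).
72

73 is prime, so ord(45) divides φ(73) = 72.
Divisors of 72: 1, 2, 3, 4, 6, 8, 9, 12, 18, 24, 36, 72.
Repeated squaring: 45^1 ≡ 45, 45^2 ≡ 54, 45^4 ≡ 69, 45^8 ≡ 16, 45^16 ≡ 37, 45^32 ≡ 55, 45^64 ≡ 32 (mod 73).
Test 45^d mod 73 for each divisor d in increasing order:
45^1 ≡ 45
45^2 ≡ 54
45^3 = 45^2·45^1 ≡ 21
45^4 ≡ 69
45^6 = 45^4·45^2 ≡ 3
45^8 ≡ 16
45^9 = 45^8·45^1 ≡ 63
45^12 = 45^8·45^4 ≡ 9
45^18 = 45^16·45^2 ≡ 27
45^24 = 45^16·45^8 ≡ 8
45^36 = 45^32·45^4 ≡ 72
45^72 = 45^64·45^8 ≡ 1  ← first divisor giving 1
The order is 72.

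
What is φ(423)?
276

423 = 3^2 × 47
φ(n) = n × ∏(1 - 1/p) for each prime p dividing n
φ(423) = 423 × (1 - 1/3) × (1 - 1/47) = 276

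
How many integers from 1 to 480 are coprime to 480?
128

480 = 2^5 × 3 × 5
φ(n) = n × ∏(1 - 1/p) for each prime p dividing n
φ(480) = 480 × (1 - 1/2) × (1 - 1/3) × (1 - 1/5) = 128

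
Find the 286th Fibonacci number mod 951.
836

Matrix identity: Q^n = [[F_(n+1), F_n], [F_n, F_(n-1)]] with Q = [[1,1],[1,0]].
n = 286 = 100011110₂. Square-and-multiply, entries mod 951:
Q^1 = [[1,1],[1,0]]
Q^2 = (Q^1)² = [[2,1],[1,1]]
Q^4 = (Q^2)² = [[5,3],[3,2]]
Q^8 = (Q^4)² = [[34,21],[21,13]]
Q^17 = (Q^8)²·Q = [[682,646],[646,36]]
Q^35 = (Q^17)²·Q = [[603,863],[863,691]]
Q^71 = (Q^35)²·Q = [[711,463],[463,248]]
Q^143 = (Q^71)²·Q = [[834,934],[934,851]]
Q^286 = (Q^143)² = [[664,836],[836,779]]
F_286 mod 951 = Q^286[0][1] = 836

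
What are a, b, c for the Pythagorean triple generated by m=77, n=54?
(3013, 8316, 8845)

Euclid's formula: a = m² - n², b = 2mn, c = m² + n²
m = 77, n = 54
a = 77² - 54² = 5929 - 2916 = 3013
b = 2 × 77 × 54 = 8316
c = 77² + 54² = 5929 + 2916 = 8845
Verification: 3013² + 8316² = 9078169 + 69155856 = 78234025 = 8845² ✓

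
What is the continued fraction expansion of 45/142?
[0; 3, 6, 2, 3]

Euclidean algorithm steps:
45 = 0 × 142 + 45
142 = 3 × 45 + 7
45 = 6 × 7 + 3
7 = 2 × 3 + 1
3 = 3 × 1 + 0
Continued fraction: [0; 3, 6, 2, 3]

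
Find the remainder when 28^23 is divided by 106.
16

Repeated squaring. Binary of 23 = 10111.
28^1 ≡ 28 (mod 106); 28^2 ≡ 42 (mod 106); 28^4 ≡ 68 (mod 106); 28^8 ≡ 66 (mod 106); 28^16 ≡ 10 (mod 106)
28^23 = 28^1 × 28^2 × 28^4 × 28^16 ≡ 16 (mod 106)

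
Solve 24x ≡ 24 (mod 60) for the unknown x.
x ≡ 1 (mod 5)

gcd(24, 60) = 12, which divides 24, so solutions exist.
Divide through by 12: 2x ≡ 2 (mod 5).
Find 2^(-1) mod 5 by the extended Euclidean algorithm:
5 = 2 × 2 + 1  ⟹  1 = (1)·5 + (-2)·2
So (-2)·2 ≡ 1 (mod 5), i.e. 2^(-1) ≡ -2 ≡ 3 (mod 5).
x ≡ 3 × 2 = 6 ≡ 1 (mod 5).
Check: 24 × 1 = 24 ≡ 24 (mod 60).
x ≡ 1 (mod 5), giving 12 solutions mod 60.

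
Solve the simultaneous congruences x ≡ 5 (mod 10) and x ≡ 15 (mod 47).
15

Using Chinese Remainder Theorem:
M = 10 × 47 = 470
M1 = 47, M2 = 10
y1 = 47^(-1) mod 10 = 3
y2 = 10^(-1) mod 47 = 33
x = (5×47×3 + 15×10×33) mod 470 = 15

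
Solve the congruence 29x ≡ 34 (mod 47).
x ≡ 19 (mod 47)

gcd(29, 47) = 1, which divides 34, so solutions exist.
Find 29^(-1) mod 47 by the extended Euclidean algorithm:
47 = 1 × 29 + 18  ⟹  18 = (1)·47 + (-1)·29
29 = 1 × 18 + 11  ⟹  11 = (-1)·47 + (2)·29
18 = 1 × 11 + 7  ⟹  7 = (2)·47 + (-3)·29
11 = 1 × 7 + 4  ⟹  4 = (-3)·47 + (5)·29
7 = 1 × 4 + 3  ⟹  3 = (5)·47 + (-8)·29
4 = 1 × 3 + 1  ⟹  1 = (-8)·47 + (13)·29
So (13)·29 ≡ 1 (mod 47), i.e. 29^(-1) ≡ 13 (mod 47).
x ≡ 13 × 34 = 442 ≡ 19 (mod 47).
Check: 29 × 19 = 551 ≡ 34 (mod 47).
Unique solution: x ≡ 19 (mod 47)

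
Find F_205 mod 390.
125

Matrix identity: Q^n = [[F_(n+1), F_n], [F_n, F_(n-1)]] with Q = [[1,1],[1,0]].
n = 205 = 11001101₂. Square-and-multiply, entries mod 390:
Q^1 = [[1,1],[1,0]]
Q^3 = (Q^1)²·Q = [[3,2],[2,1]]
Q^6 = (Q^3)² = [[13,8],[8,5]]
Q^12 = (Q^6)² = [[233,144],[144,89]]
Q^25 = (Q^12)²·Q = [[103,145],[145,348]]
Q^51 = (Q^25)²·Q = [[309,44],[44,265]]
Q^102 = (Q^51)² = [[307,296],[296,11]]
Q^205 = (Q^102)²·Q = [[263,125],[125,138]]
F_205 mod 390 = Q^205[0][1] = 125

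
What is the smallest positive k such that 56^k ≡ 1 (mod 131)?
130

131 is prime, so ord(56) divides φ(131) = 130.
Divisors of 130: 1, 2, 5, 10, 13, 26, 65, 130.
Repeated squaring: 56^1 ≡ 56, 56^2 ≡ 123, 56^4 ≡ 64, 56^8 ≡ 35, 56^16 ≡ 46, 56^32 ≡ 20, 56^64 ≡ 7, 56^128 ≡ 49 (mod 131).
Test 56^d mod 131 for each divisor d in increasing order:
56^1 ≡ 56
56^2 ≡ 123
56^5 = 56^4·56^1 ≡ 47
56^10 = 56^8·56^2 ≡ 113
56^13 = 56^8·56^4·56^1 ≡ 73
56^26 = 56^16·56^8·56^2 ≡ 89
56^65 = 56^64·56^1 ≡ 130
56^130 = 56^128·56^2 ≡ 1  ← first divisor giving 1
The order is 130.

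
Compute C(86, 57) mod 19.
4

Using Lucas' theorem:
Write n=86 and k=57 in base 19:
n in base 19: [4, 10]
k in base 19: [3, 0]
C(86,57) mod 19 = ∏ C(n_i, k_i) mod 19
Digit binomials (mod 19): C(4,3) = 4; C(10,0) = 1
Product: 4 × 1 = 4 ≡ 4 (mod 19)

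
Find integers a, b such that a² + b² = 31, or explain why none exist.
Not possible

Factorization: 31 = 31
By Fermat: n is sum of two squares iff every prime p ≡ 3 (mod 4) appears to even power.
Prime(s) ≡ 3 (mod 4) with odd exponent: [(31, 1)]
Therefore 31 cannot be expressed as a² + b².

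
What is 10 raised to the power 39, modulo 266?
202

Repeated squaring. Binary of 39 = 100111.
10^1 ≡ 10 (mod 266); 10^2 ≡ 100 (mod 266); 10^4 ≡ 158 (mod 266); 10^8 ≡ 226 (mod 266); 10^16 ≡ 4 (mod 266); 10^32 ≡ 16 (mod 266)
10^39 = 10^1 × 10^2 × 10^4 × 10^32 ≡ 202 (mod 266)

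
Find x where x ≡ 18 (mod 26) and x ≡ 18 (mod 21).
18

Using Chinese Remainder Theorem:
M = 26 × 21 = 546
M1 = 21, M2 = 26
y1 = 21^(-1) mod 26 = 5
y2 = 26^(-1) mod 21 = 17
x = (18×21×5 + 18×26×17) mod 546 = 18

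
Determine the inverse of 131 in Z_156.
131

gcd(131, 156) = 1, so the inverse exists.
Extended Euclidean algorithm on (156, 131):
156 = 1 × 131 + 25  ⟹  25 = (1)·156 + (-1)·131
131 = 5 × 25 + 6  ⟹  6 = (-5)·156 + (6)·131
25 = 4 × 6 + 1  ⟹  1 = (21)·156 + (-25)·131
So (-25)·131 ≡ 1 (mod 156), i.e. 131^(-1) ≡ -25 ≡ 131 (mod 156).
Check: 131 × 131 = 17161 ≡ 1 (mod 156)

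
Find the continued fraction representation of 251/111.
[2; 3, 1, 4, 1, 4]

Euclidean algorithm steps:
251 = 2 × 111 + 29
111 = 3 × 29 + 24
29 = 1 × 24 + 5
24 = 4 × 5 + 4
5 = 1 × 4 + 1
4 = 4 × 1 + 0
Continued fraction: [2; 3, 1, 4, 1, 4]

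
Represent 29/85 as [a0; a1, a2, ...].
[0; 2, 1, 13, 2]

Euclidean algorithm steps:
29 = 0 × 85 + 29
85 = 2 × 29 + 27
29 = 1 × 27 + 2
27 = 13 × 2 + 1
2 = 2 × 1 + 0
Continued fraction: [0; 2, 1, 13, 2]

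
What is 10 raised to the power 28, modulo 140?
60

Repeated squaring. Binary of 28 = 11100.
10^1 ≡ 10 (mod 140); 10^2 ≡ 100 (mod 140); 10^4 ≡ 60 (mod 140); 10^8 ≡ 100 (mod 140); 10^16 ≡ 60 (mod 140)
10^28 = 10^4 × 10^8 × 10^16 ≡ 60 (mod 140)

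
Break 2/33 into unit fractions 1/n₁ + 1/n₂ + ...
1/17 + 1/561

Greedy algorithm:
2/33: ceiling(33/2) = 17, use 1/17
1/561: ceiling(561/1) = 561, use 1/561
Result: 2/33 = 1/17 + 1/561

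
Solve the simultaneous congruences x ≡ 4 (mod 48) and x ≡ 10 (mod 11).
340

Using Chinese Remainder Theorem:
M = 48 × 11 = 528
M1 = 11, M2 = 48
y1 = 11^(-1) mod 48 = 35
y2 = 48^(-1) mod 11 = 3
x = (4×11×35 + 10×48×3) mod 528 = 340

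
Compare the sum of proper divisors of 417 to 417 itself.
deficient

Proper divisors of 417: sum = 1 + 3 + 139 = 143
Since 143 < 417, 417 is deficient.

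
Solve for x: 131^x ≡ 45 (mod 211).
68

Baby-step giant-step with step n = ⌈√211⌉ = 15.
Baby steps 131^j mod 211 (j:value) for j=0..14: 0:1, 1:131, 2:70, 3:97, 4:47, 5:38, 6:125, 7:128, 8:99, 9:98, 10:178, 11:108, 12:11, 13:175, 14:137.
Giant-step multiplier: 131^(-15) ≡ 131^(210-15) = 131^195 ≡ 88 (mod 211).
Giant steps γ_i = 45·88^i mod 211: γ_0=45, γ_1=162, γ_2=119, γ_3=133, γ_4=99 (in table at j=8).
x = i·n + j = 4·15 + 8 = 68.
Check: 131^68 ≡ 45 (mod 211).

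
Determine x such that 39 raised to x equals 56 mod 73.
33

Baby-step giant-step with step n = ⌈√73⌉ = 9.
Baby steps 39^j mod 73 (j:value) for j=0..8: 0:1, 1:39, 2:61, 3:43, 4:71, 5:68, 6:24, 7:60, 8:4.
Giant-step multiplier: 39^(-9) ≡ 39^(72-9) = 39^63 ≡ 22 (mod 73).
Giant steps γ_i = 56·22^i mod 73: γ_0=56, γ_1=64, γ_2=21, γ_3=24 (in table at j=6).
x = i·n + j = 3·9 + 6 = 33.
Check: 39^33 ≡ 56 (mod 73).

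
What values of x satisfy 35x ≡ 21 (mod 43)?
x ≡ 35 (mod 43)

gcd(35, 43) = 1, which divides 21, so solutions exist.
Find 35^(-1) mod 43 by the extended Euclidean algorithm:
43 = 1 × 35 + 8  ⟹  8 = (1)·43 + (-1)·35
35 = 4 × 8 + 3  ⟹  3 = (-4)·43 + (5)·35
8 = 2 × 3 + 2  ⟹  2 = (9)·43 + (-11)·35
3 = 1 × 2 + 1  ⟹  1 = (-13)·43 + (16)·35
So (16)·35 ≡ 1 (mod 43), i.e. 35^(-1) ≡ 16 (mod 43).
x ≡ 16 × 21 = 336 ≡ 35 (mod 43).
Check: 35 × 35 = 1225 ≡ 21 (mod 43).
Unique solution: x ≡ 35 (mod 43)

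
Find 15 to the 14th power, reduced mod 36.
9

Repeated squaring. Binary of 14 = 1110.
15^1 ≡ 15 (mod 36); 15^2 ≡ 9 (mod 36); 15^4 ≡ 9 (mod 36); 15^8 ≡ 9 (mod 36)
15^14 = 15^2 × 15^4 × 15^8 ≡ 9 (mod 36)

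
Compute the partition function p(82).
20506255

p(n) counts ways to write n as a sum of positive integers (order ignored).
Euler's pentagonal recurrence: p(k) = p(k-1) + p(k-2) - p(k-5) - p(k-7) + p(k-12) + p(k-15) - ... (offsets j(3j∓1)/2, signs ++--, p(0)=1, p(<0)=0).
DP table for k = 0..81: p(0)=1, p(1)=1, p(2)=2, p(3)=3, p(4)=5, p(5)=7, p(6)=11, p(7)=15, p(8)=22, p(9)=30, p(10)=42, p(11)=56, p(12)=77, p(13)=101, p(14)=135, p(15)=176, p(16)=231, p(17)=297, p(18)=385, p(19)=490, p(20)=627, p(21)=792, p(22)=1002, p(23)=1255, p(24)=1575, p(25)=1958, p(26)=2436, p(27)=3010, p(28)=3718, p(29)=4565, p(30)=5604, p(31)=6842, p(32)=8349, p(33)=10143, p(34)=12310, p(35)=14883, p(36)=17977, p(37)=21637, p(38)=26015, p(39)=31185, p(40)=37338, p(41)=44583, p(42)=53174, p(43)=63261, p(44)=75175, p(45)=89134, p(46)=105558, p(47)=124754, p(48)=147273, p(49)=173525, p(50)=204226, p(51)=239943, p(52)=281589, p(53)=329931, p(54)=386155, p(55)=451276, p(56)=526823, p(57)=614154, p(58)=715220, p(59)=831820, p(60)=966467, p(61)=1121505, p(62)=1300156, p(63)=1505499, p(64)=1741630, p(65)=2012558, p(66)=2323520, p(67)=2679689, p(68)=3087735, p(69)=3554345, p(70)=4087968, p(71)=4697205, p(72)=5392783, p(73)=6185689, p(74)=7089500, p(75)=8118264, p(76)=9289091, p(77)=10619863, p(78)=12132164, p(79)=13848650, p(80)=15796476, p(81)=18004327.
Final step: p(82) = p(81) + p(80) - p(77) - p(75) + p(70) + p(67) - p(60) - p(56) + p(47) + p(42) - p(31) - p(25) + p(12) + p(5)
= 18004327 + 15796476 - 10619863 - 8118264 + 4087968 + 2679689 - 966467 - 526823 + 124754 + 53174 - 6842 - 1958 + 77 + 7
= 20506255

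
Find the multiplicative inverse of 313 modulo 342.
283

gcd(313, 342) = 1, so the inverse exists.
Extended Euclidean algorithm on (342, 313):
342 = 1 × 313 + 29  ⟹  29 = (1)·342 + (-1)·313
313 = 10 × 29 + 23  ⟹  23 = (-10)·342 + (11)·313
29 = 1 × 23 + 6  ⟹  6 = (11)·342 + (-12)·313
23 = 3 × 6 + 5  ⟹  5 = (-43)·342 + (47)·313
6 = 1 × 5 + 1  ⟹  1 = (54)·342 + (-59)·313
So (-59)·313 ≡ 1 (mod 342), i.e. 313^(-1) ≡ -59 ≡ 283 (mod 342).
Check: 313 × 283 = 88579 ≡ 1 (mod 342)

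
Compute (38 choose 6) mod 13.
1

Using Lucas' theorem:
Write n=38 and k=6 in base 13:
n in base 13: [2, 12]
k in base 13: [0, 6]
C(38,6) mod 13 = ∏ C(n_i, k_i) mod 13
Digit binomials (mod 13): C(2,0) = 1; C(12,6) = 924 ≡ 1
Product: 1 × 1 = 1 ≡ 1 (mod 13)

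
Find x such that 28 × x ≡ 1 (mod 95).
17

gcd(28, 95) = 1, so the inverse exists.
Extended Euclidean algorithm on (95, 28):
95 = 3 × 28 + 11  ⟹  11 = (1)·95 + (-3)·28
28 = 2 × 11 + 6  ⟹  6 = (-2)·95 + (7)·28
11 = 1 × 6 + 5  ⟹  5 = (3)·95 + (-10)·28
6 = 1 × 5 + 1  ⟹  1 = (-5)·95 + (17)·28
So (17)·28 ≡ 1 (mod 95), i.e. 28^(-1) ≡ 17 (mod 95).
Check: 28 × 17 = 476 ≡ 1 (mod 95)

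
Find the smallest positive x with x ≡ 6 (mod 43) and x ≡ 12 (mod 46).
1898

Using Chinese Remainder Theorem:
M = 43 × 46 = 1978
M1 = 46, M2 = 43
y1 = 46^(-1) mod 43 = 29
y2 = 43^(-1) mod 46 = 15
x = (6×46×29 + 12×43×15) mod 1978 = 1898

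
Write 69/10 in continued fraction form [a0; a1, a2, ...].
[6; 1, 9]

Euclidean algorithm steps:
69 = 6 × 10 + 9
10 = 1 × 9 + 1
9 = 9 × 1 + 0
Continued fraction: [6; 1, 9]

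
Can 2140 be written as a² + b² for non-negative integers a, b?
Not possible

Factorization: 2140 = 2^2 × 5 × 107
By Fermat: n is sum of two squares iff every prime p ≡ 3 (mod 4) appears to even power.
Prime(s) ≡ 3 (mod 4) with odd exponent: [(107, 1)]
Therefore 2140 cannot be expressed as a² + b².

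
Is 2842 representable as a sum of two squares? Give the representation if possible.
21² + 49² (a=21, b=49)

Factorization: 2842 = 2 × 7^2 × 29
By Fermat: n is sum of two squares iff every prime p ≡ 3 (mod 4) appears to even power.
All primes ≡ 3 (mod 4) appear to even power.
Search a = 0, 1, 2, … for 2842 - a² a perfect square: first hit at a = 21: 2842 - 441 = 2401 = 49².
2842 = 21² + 49² = 441 + 2401 ✓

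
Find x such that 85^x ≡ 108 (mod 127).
105

Baby-step giant-step with step n = ⌈√127⌉ = 12.
Baby steps 85^j mod 127 (j:value) for j=0..11: 0:1, 1:85, 2:113, 3:80, 4:69, 5:23, 6:50, 7:59, 8:62, 9:63, 10:21, 11:7.
Giant-step multiplier: 85^(-12) ≡ 85^(126-12) = 85^114 ≡ 73 (mod 127).
Giant steps γ_i = 108·73^i mod 127: γ_0=108, γ_1=10, γ_2=95, γ_3=77, γ_4=33, γ_5=123, γ_6=89, γ_7=20, γ_8=63 (in table at j=9).
x = i·n + j = 8·12 + 9 = 105.
Check: 85^105 ≡ 108 (mod 127).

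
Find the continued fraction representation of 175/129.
[1; 2, 1, 4, 9]

Euclidean algorithm steps:
175 = 1 × 129 + 46
129 = 2 × 46 + 37
46 = 1 × 37 + 9
37 = 4 × 9 + 1
9 = 9 × 1 + 0
Continued fraction: [1; 2, 1, 4, 9]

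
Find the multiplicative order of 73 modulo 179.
178

179 is prime, so ord(73) divides φ(179) = 178.
Divisors of 178: 1, 2, 89, 178.
Repeated squaring: 73^1 ≡ 73, 73^2 ≡ 138, 73^4 ≡ 70, 73^8 ≡ 67, 73^16 ≡ 14, 73^32 ≡ 17, 73^64 ≡ 110, 73^128 ≡ 107 (mod 179).
Test 73^d mod 179 for each divisor d in increasing order:
73^1 ≡ 73
73^2 ≡ 138
73^89 = 73^64·73^16·73^8·73^1 ≡ 178
73^178 = 73^128·73^32·73^16·73^2 ≡ 1  ← first divisor giving 1
The order is 178.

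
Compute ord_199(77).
198

199 is prime, so ord(77) divides φ(199) = 198.
Divisors of 198: 1, 2, 3, 6, 9, 11, 18, 22, 33, 66, 99, 198.
Repeated squaring: 77^1 ≡ 77, 77^2 ≡ 158, 77^4 ≡ 89, 77^8 ≡ 160, 77^16 ≡ 128, 77^32 ≡ 66, 77^64 ≡ 177, 77^128 ≡ 86 (mod 199).
Test 77^d mod 199 for each divisor d in increasing order:
77^1 ≡ 77
77^2 ≡ 158
77^3 = 77^2·77^1 ≡ 27
77^6 = 77^4·77^2 ≡ 132
77^9 = 77^8·77^1 ≡ 181
77^11 = 77^8·77^2·77^1 ≡ 141
77^18 = 77^16·77^2 ≡ 125
77^22 = 77^16·77^4·77^2 ≡ 180
77^33 = 77^32·77^1 ≡ 107
77^66 = 77^64·77^2 ≡ 106
77^99 = 77^64·77^32·77^2·77^1 ≡ 198
77^198 = 77^128·77^64·77^4·77^2 ≡ 1  ← first divisor giving 1
The order is 198.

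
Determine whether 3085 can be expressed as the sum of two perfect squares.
13² + 54² (a=13, b=54)

Factorization: 3085 = 5 × 617
By Fermat: n is sum of two squares iff every prime p ≡ 3 (mod 4) appears to even power.
All primes ≡ 3 (mod 4) appear to even power.
Search a = 0, 1, 2, … for 3085 - a² a perfect square: first hit at a = 13: 3085 - 169 = 2916 = 54².
3085 = 13² + 54² = 169 + 2916 ✓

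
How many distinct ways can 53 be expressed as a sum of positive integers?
329931

p(n) counts ways to write n as a sum of positive integers (order ignored).
Euler's pentagonal recurrence: p(k) = p(k-1) + p(k-2) - p(k-5) - p(k-7) + p(k-12) + p(k-15) - ... (offsets j(3j∓1)/2, signs ++--, p(0)=1, p(<0)=0).
DP table for k = 0..52: p(0)=1, p(1)=1, p(2)=2, p(3)=3, p(4)=5, p(5)=7, p(6)=11, p(7)=15, p(8)=22, p(9)=30, p(10)=42, p(11)=56, p(12)=77, p(13)=101, p(14)=135, p(15)=176, p(16)=231, p(17)=297, p(18)=385, p(19)=490, p(20)=627, p(21)=792, p(22)=1002, p(23)=1255, p(24)=1575, p(25)=1958, p(26)=2436, p(27)=3010, p(28)=3718, p(29)=4565, p(30)=5604, p(31)=6842, p(32)=8349, p(33)=10143, p(34)=12310, p(35)=14883, p(36)=17977, p(37)=21637, p(38)=26015, p(39)=31185, p(40)=37338, p(41)=44583, p(42)=53174, p(43)=63261, p(44)=75175, p(45)=89134, p(46)=105558, p(47)=124754, p(48)=147273, p(49)=173525, p(50)=204226, p(51)=239943, p(52)=281589.
Final step: p(53) = p(52) + p(51) - p(48) - p(46) + p(41) + p(38) - p(31) - p(27) + p(18) + p(13) - p(2)
= 281589 + 239943 - 147273 - 105558 + 44583 + 26015 - 6842 - 3010 + 385 + 101 - 2
= 329931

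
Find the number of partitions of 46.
105558

p(n) counts ways to write n as a sum of positive integers (order ignored).
Euler's pentagonal recurrence: p(k) = p(k-1) + p(k-2) - p(k-5) - p(k-7) + p(k-12) + p(k-15) - ... (offsets j(3j∓1)/2, signs ++--, p(0)=1, p(<0)=0).
DP table for k = 0..45: p(0)=1, p(1)=1, p(2)=2, p(3)=3, p(4)=5, p(5)=7, p(6)=11, p(7)=15, p(8)=22, p(9)=30, p(10)=42, p(11)=56, p(12)=77, p(13)=101, p(14)=135, p(15)=176, p(16)=231, p(17)=297, p(18)=385, p(19)=490, p(20)=627, p(21)=792, p(22)=1002, p(23)=1255, p(24)=1575, p(25)=1958, p(26)=2436, p(27)=3010, p(28)=3718, p(29)=4565, p(30)=5604, p(31)=6842, p(32)=8349, p(33)=10143, p(34)=12310, p(35)=14883, p(36)=17977, p(37)=21637, p(38)=26015, p(39)=31185, p(40)=37338, p(41)=44583, p(42)=53174, p(43)=63261, p(44)=75175, p(45)=89134.
Final step: p(46) = p(45) + p(44) - p(41) - p(39) + p(34) + p(31) - p(24) - p(20) + p(11) + p(6)
= 89134 + 75175 - 44583 - 31185 + 12310 + 6842 - 1575 - 627 + 56 + 11
= 105558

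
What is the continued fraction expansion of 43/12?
[3; 1, 1, 2, 2]

Euclidean algorithm steps:
43 = 3 × 12 + 7
12 = 1 × 7 + 5
7 = 1 × 5 + 2
5 = 2 × 2 + 1
2 = 2 × 1 + 0
Continued fraction: [3; 1, 1, 2, 2]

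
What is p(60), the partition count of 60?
966467

p(n) counts ways to write n as a sum of positive integers (order ignored).
Euler's pentagonal recurrence: p(k) = p(k-1) + p(k-2) - p(k-5) - p(k-7) + p(k-12) + p(k-15) - ... (offsets j(3j∓1)/2, signs ++--, p(0)=1, p(<0)=0).
DP table for k = 0..59: p(0)=1, p(1)=1, p(2)=2, p(3)=3, p(4)=5, p(5)=7, p(6)=11, p(7)=15, p(8)=22, p(9)=30, p(10)=42, p(11)=56, p(12)=77, p(13)=101, p(14)=135, p(15)=176, p(16)=231, p(17)=297, p(18)=385, p(19)=490, p(20)=627, p(21)=792, p(22)=1002, p(23)=1255, p(24)=1575, p(25)=1958, p(26)=2436, p(27)=3010, p(28)=3718, p(29)=4565, p(30)=5604, p(31)=6842, p(32)=8349, p(33)=10143, p(34)=12310, p(35)=14883, p(36)=17977, p(37)=21637, p(38)=26015, p(39)=31185, p(40)=37338, p(41)=44583, p(42)=53174, p(43)=63261, p(44)=75175, p(45)=89134, p(46)=105558, p(47)=124754, p(48)=147273, p(49)=173525, p(50)=204226, p(51)=239943, p(52)=281589, p(53)=329931, p(54)=386155, p(55)=451276, p(56)=526823, p(57)=614154, p(58)=715220, p(59)=831820.
Final step: p(60) = p(59) + p(58) - p(55) - p(53) + p(48) + p(45) - p(38) - p(34) + p(25) + p(20) - p(9) - p(3)
= 831820 + 715220 - 451276 - 329931 + 147273 + 89134 - 26015 - 12310 + 1958 + 627 - 30 - 3
= 966467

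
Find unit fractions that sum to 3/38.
1/13 + 1/494

Greedy algorithm:
3/38: ceiling(38/3) = 13, use 1/13
1/494: ceiling(494/1) = 494, use 1/494
Result: 3/38 = 1/13 + 1/494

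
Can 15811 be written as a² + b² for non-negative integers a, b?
Not possible

Factorization: 15811 = 97 × 163
By Fermat: n is sum of two squares iff every prime p ≡ 3 (mod 4) appears to even power.
Prime(s) ≡ 3 (mod 4) with odd exponent: [(163, 1)]
Therefore 15811 cannot be expressed as a² + b².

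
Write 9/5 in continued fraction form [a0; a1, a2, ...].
[1; 1, 4]

Euclidean algorithm steps:
9 = 1 × 5 + 4
5 = 1 × 4 + 1
4 = 4 × 1 + 0
Continued fraction: [1; 1, 4]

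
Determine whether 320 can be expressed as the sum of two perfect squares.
8² + 16² (a=8, b=16)

Factorization: 320 = 2^6 × 5
By Fermat: n is sum of two squares iff every prime p ≡ 3 (mod 4) appears to even power.
All primes ≡ 3 (mod 4) appear to even power.
Search a = 0, 1, 2, … for 320 - a² a perfect square: first hit at a = 8: 320 - 64 = 256 = 16².
320 = 8² + 16² = 64 + 256 ✓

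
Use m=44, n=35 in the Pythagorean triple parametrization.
(711, 3080, 3161)

Euclid's formula: a = m² - n², b = 2mn, c = m² + n²
m = 44, n = 35
a = 44² - 35² = 1936 - 1225 = 711
b = 2 × 44 × 35 = 3080
c = 44² + 35² = 1936 + 1225 = 3161
Verification: 711² + 3080² = 505521 + 9486400 = 9991921 = 3161² ✓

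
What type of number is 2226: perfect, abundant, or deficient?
abundant

Proper divisors of 2226: sum = 1 + 2 + 3 + 6 + 7 + 14 + 21 + 42 + 53 + 106 + 159 + 318 + 371 + 742 + 1113 = 2958
Since 2958 > 2226, 2226 is abundant.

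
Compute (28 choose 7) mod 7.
4

Using Lucas' theorem:
Write n=28 and k=7 in base 7:
n in base 7: [4, 0]
k in base 7: [1, 0]
C(28,7) mod 7 = ∏ C(n_i, k_i) mod 7
Digit binomials (mod 7): C(4,1) = 4; C(0,0) = 1
Product: 4 × 1 = 4 ≡ 4 (mod 7)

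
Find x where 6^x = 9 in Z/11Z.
4

Baby-step giant-step with step n = ⌈√11⌉ = 4.
Baby steps 6^j mod 11 (j:value) for j=0..3: 0:1, 1:6, 2:3, 3:7.
Giant-step multiplier: 6^(-4) ≡ 6^(10-4) = 6^6 ≡ 5 (mod 11).
Giant steps γ_i = 9·5^i mod 11: γ_0=9, γ_1=1 (in table at j=0).
x = i·n + j = 1·4 + 0 = 4.
Check: 6^4 ≡ 9 (mod 11).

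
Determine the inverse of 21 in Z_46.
11

gcd(21, 46) = 1, so the inverse exists.
Extended Euclidean algorithm on (46, 21):
46 = 2 × 21 + 4  ⟹  4 = (1)·46 + (-2)·21
21 = 5 × 4 + 1  ⟹  1 = (-5)·46 + (11)·21
So (11)·21 ≡ 1 (mod 46), i.e. 21^(-1) ≡ 11 (mod 46).
Check: 21 × 11 = 231 ≡ 1 (mod 46)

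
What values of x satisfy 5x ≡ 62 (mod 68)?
x ≡ 26 (mod 68)

gcd(5, 68) = 1, which divides 62, so solutions exist.
Find 5^(-1) mod 68 by the extended Euclidean algorithm:
68 = 13 × 5 + 3  ⟹  3 = (1)·68 + (-13)·5
5 = 1 × 3 + 2  ⟹  2 = (-1)·68 + (14)·5
3 = 1 × 2 + 1  ⟹  1 = (2)·68 + (-27)·5
So (-27)·5 ≡ 1 (mod 68), i.e. 5^(-1) ≡ -27 ≡ 41 (mod 68).
x ≡ 41 × 62 = 2542 ≡ 26 (mod 68).
Check: 5 × 26 = 130 ≡ 62 (mod 68).
Unique solution: x ≡ 26 (mod 68)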